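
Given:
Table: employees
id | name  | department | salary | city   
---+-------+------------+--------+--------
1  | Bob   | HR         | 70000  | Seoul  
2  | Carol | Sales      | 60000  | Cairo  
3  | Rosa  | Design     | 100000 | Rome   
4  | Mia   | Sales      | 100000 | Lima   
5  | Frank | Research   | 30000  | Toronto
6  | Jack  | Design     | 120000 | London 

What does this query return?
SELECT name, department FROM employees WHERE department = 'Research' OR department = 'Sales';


Filtering: department = 'Research' OR 'Sales'
Matching: 3 rows

3 rows:
Carol, Sales
Mia, Sales
Frank, Research


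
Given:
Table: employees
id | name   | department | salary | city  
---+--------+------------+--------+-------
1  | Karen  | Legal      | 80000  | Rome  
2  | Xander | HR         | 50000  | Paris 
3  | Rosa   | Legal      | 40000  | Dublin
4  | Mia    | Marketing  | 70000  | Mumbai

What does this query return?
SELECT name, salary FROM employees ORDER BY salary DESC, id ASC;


Sorting by salary DESC, then id ASC for ties

4 rows:
Karen, 80000
Mia, 70000
Xander, 50000
Rosa, 40000


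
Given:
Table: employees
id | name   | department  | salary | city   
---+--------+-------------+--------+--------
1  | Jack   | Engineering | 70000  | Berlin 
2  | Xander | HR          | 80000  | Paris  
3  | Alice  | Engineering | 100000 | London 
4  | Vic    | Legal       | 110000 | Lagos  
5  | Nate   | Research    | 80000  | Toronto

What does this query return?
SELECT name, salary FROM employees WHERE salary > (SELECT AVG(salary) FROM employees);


Subquery: AVG(salary) = 88000.0
Filtering: salary > 88000.0
  Alice (100000) -> MATCH
  Vic (110000) -> MATCH


2 rows:
Alice, 100000
Vic, 110000


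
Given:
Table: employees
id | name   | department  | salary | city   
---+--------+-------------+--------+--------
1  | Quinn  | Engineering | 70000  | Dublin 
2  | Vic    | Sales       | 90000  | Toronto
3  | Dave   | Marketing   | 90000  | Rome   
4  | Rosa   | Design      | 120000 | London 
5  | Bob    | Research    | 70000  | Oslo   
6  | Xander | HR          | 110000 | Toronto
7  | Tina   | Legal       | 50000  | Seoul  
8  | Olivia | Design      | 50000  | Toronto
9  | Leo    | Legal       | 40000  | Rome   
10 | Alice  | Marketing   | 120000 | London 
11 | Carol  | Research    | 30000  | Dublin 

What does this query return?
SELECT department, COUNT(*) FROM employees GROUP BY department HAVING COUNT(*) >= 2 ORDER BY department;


Groups with count >= 2:
  Design: 2 -> PASS
  Legal: 2 -> PASS
  Marketing: 2 -> PASS
  Research: 2 -> PASS
  Engineering: 1 -> filtered out
  HR: 1 -> filtered out
  Sales: 1 -> filtered out


4 groups:
Design, 2
Legal, 2
Marketing, 2
Research, 2


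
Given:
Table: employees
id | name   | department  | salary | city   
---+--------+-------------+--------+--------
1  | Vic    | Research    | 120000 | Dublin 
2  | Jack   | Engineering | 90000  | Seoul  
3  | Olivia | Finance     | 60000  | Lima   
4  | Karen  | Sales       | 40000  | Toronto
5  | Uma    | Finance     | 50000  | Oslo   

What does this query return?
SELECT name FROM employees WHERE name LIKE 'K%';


LIKE 'K%' matches names starting with 'K'
Matching: 1

1 rows:
Karen


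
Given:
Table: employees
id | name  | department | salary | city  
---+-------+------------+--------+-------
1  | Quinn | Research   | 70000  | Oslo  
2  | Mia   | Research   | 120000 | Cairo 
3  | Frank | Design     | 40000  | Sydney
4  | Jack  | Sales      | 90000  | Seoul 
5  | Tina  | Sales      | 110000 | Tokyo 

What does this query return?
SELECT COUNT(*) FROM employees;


COUNT(*) counts all rows

5


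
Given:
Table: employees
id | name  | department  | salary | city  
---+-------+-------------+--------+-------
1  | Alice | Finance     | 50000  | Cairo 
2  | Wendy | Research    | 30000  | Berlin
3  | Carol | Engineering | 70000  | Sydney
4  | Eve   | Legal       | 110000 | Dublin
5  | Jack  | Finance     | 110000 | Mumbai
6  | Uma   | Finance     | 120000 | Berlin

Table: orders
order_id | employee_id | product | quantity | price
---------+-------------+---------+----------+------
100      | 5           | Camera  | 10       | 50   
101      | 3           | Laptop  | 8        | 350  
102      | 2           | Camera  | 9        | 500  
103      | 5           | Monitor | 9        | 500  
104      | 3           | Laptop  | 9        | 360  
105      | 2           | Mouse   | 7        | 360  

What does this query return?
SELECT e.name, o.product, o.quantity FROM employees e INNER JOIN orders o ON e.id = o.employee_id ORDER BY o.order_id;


Joining employees.id = orders.employee_id:
  employee Jack (id=5) -> order Camera
  employee Carol (id=3) -> order Laptop
  employee Wendy (id=2) -> order Camera
  employee Jack (id=5) -> order Monitor
  employee Carol (id=3) -> order Laptop
  employee Wendy (id=2) -> order Mouse


6 rows:
Jack, Camera, 10
Carol, Laptop, 8
Wendy, Camera, 9
Jack, Monitor, 9
Carol, Laptop, 9
Wendy, Mouse, 7


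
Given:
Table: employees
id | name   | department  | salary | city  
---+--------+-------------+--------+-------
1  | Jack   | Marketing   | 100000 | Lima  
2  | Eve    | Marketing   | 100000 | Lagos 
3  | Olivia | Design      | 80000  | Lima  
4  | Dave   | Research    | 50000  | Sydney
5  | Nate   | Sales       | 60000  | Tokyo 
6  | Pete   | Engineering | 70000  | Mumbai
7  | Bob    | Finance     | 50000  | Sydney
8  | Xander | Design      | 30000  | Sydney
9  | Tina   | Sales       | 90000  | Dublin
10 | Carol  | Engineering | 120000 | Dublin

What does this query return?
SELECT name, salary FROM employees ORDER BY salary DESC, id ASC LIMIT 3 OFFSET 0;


Sort by salary DESC (id ASC tiebreak), then skip 0 and take 3
Rows 1 through 3

3 rows:
Carol, 120000
Jack, 100000
Eve, 100000


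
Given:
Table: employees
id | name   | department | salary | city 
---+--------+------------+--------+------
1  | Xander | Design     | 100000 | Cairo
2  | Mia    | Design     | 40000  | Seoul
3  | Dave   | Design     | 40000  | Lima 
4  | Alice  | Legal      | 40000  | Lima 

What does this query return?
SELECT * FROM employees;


SELECT * returns all 4 rows with all columns

4 rows:
1, Xander, Design, 100000, Cairo
2, Mia, Design, 40000, Seoul
3, Dave, Design, 40000, Lima
4, Alice, Legal, 40000, Lima


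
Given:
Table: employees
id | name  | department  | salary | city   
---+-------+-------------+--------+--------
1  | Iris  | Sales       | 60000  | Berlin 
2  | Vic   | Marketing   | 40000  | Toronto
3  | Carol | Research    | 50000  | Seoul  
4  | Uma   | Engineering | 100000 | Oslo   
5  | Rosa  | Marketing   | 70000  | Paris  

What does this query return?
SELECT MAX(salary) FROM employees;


Salaries: 60000, 40000, 50000, 100000, 70000
MAX = 100000

100000


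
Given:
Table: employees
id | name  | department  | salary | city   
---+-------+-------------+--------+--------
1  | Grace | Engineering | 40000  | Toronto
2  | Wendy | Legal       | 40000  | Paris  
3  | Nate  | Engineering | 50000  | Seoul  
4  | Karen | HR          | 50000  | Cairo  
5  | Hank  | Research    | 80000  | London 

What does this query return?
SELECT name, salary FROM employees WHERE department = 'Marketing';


Filtering: department = 'Marketing'
Matching rows: 0

Empty result set (0 rows)


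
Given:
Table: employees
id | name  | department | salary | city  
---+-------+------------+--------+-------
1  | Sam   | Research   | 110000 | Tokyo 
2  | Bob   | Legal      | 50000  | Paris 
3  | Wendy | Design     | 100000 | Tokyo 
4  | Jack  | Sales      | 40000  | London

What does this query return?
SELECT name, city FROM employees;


Projecting columns: name, city

4 rows:
Sam, Tokyo
Bob, Paris
Wendy, Tokyo
Jack, London


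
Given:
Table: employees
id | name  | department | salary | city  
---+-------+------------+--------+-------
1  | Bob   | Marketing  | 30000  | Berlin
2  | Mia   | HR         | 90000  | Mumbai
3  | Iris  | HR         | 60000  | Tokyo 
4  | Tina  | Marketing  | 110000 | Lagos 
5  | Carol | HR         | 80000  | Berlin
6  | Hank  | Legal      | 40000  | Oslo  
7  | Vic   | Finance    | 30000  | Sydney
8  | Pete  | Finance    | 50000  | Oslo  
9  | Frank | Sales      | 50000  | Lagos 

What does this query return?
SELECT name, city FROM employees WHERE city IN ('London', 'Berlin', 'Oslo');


Filtering: city IN ('London', 'Berlin', 'Oslo')
Matching: 4 rows

4 rows:
Bob, Berlin
Carol, Berlin
Hank, Oslo
Pete, Oslo


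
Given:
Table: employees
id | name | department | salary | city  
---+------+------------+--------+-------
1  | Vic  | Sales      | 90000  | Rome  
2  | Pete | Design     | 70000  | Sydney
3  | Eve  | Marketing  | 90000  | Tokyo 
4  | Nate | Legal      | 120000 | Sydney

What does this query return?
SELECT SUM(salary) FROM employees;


SUM(salary) = 90000 + 70000 + 90000 + 120000 = 370000

370000


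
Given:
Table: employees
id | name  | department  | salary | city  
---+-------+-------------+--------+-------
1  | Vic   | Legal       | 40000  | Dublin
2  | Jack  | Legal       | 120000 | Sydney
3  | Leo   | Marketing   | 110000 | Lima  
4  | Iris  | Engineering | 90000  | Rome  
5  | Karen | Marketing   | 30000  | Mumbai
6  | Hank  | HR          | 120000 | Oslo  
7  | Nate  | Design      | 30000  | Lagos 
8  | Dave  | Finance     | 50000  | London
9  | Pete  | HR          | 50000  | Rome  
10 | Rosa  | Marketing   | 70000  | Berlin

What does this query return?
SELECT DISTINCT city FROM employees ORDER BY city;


All 'city' values (row order): Dublin, Sydney, Lima, Rome, Mumbai, Oslo, Lagos, London, Rome, Berlin
Removing duplicates leaves 9 unique value(s).

9 values:
Berlin
Dublin
Lagos
Lima
London
Mumbai
Oslo
Rome
Sydney


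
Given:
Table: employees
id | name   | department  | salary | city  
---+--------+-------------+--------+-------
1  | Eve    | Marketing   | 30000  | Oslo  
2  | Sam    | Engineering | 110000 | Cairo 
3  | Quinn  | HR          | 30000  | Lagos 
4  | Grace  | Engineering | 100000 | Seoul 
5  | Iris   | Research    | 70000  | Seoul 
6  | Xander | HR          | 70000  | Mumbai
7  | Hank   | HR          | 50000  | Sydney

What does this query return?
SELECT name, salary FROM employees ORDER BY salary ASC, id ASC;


Sorting by salary ASC, then id ASC for ties

7 rows:
Eve, 30000
Quinn, 30000
Hank, 50000
Iris, 70000
Xander, 70000
Grace, 100000
Sam, 110000


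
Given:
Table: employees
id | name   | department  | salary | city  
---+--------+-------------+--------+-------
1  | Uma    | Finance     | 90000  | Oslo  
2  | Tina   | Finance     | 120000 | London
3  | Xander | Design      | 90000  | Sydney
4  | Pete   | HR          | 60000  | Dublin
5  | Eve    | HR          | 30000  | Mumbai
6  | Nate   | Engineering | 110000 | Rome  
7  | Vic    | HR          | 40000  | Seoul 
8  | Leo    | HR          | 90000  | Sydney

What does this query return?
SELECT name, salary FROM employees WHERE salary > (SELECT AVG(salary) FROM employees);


Subquery: AVG(salary) = 78750.0
Filtering: salary > 78750.0
  Uma (90000) -> MATCH
  Tina (120000) -> MATCH
  Xander (90000) -> MATCH
  Nate (110000) -> MATCH
  Leo (90000) -> MATCH


5 rows:
Uma, 90000
Tina, 120000
Xander, 90000
Nate, 110000
Leo, 90000


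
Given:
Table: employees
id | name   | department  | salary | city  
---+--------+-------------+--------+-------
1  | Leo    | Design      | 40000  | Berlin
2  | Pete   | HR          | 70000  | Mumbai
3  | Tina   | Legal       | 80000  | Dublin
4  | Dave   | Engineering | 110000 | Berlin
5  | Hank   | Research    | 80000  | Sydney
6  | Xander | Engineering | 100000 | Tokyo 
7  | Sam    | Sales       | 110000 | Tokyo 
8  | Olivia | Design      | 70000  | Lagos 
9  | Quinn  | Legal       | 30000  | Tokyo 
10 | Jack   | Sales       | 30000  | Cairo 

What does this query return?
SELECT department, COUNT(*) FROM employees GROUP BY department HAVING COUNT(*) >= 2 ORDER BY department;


Groups with count >= 2:
  Design: 2 -> PASS
  Engineering: 2 -> PASS
  Legal: 2 -> PASS
  Sales: 2 -> PASS
  HR: 1 -> filtered out
  Research: 1 -> filtered out


4 groups:
Design, 2
Engineering, 2
Legal, 2
Sales, 2


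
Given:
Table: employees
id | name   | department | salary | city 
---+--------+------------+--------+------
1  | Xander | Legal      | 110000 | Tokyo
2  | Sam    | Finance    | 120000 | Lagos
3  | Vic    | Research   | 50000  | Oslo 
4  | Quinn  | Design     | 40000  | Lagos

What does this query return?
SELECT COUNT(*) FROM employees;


COUNT(*) counts all rows

4


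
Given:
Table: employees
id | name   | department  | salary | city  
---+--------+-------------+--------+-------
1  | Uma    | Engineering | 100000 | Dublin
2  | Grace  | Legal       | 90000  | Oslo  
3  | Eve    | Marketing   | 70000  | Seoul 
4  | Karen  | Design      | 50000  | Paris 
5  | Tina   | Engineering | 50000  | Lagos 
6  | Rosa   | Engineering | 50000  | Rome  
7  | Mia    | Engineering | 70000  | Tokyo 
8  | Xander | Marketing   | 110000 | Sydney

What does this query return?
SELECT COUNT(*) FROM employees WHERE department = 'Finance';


Counting rows where department = 'Finance'


0


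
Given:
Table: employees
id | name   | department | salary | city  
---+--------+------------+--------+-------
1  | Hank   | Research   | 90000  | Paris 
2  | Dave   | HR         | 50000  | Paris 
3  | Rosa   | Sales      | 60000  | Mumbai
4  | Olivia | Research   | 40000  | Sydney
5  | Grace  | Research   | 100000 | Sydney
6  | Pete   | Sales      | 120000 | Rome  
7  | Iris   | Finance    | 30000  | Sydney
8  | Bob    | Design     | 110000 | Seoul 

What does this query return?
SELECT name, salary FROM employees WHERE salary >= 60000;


Filtering: salary >= 60000
Matching: 5 rows

5 rows:
Hank, 90000
Rosa, 60000
Grace, 100000
Pete, 120000
Bob, 110000


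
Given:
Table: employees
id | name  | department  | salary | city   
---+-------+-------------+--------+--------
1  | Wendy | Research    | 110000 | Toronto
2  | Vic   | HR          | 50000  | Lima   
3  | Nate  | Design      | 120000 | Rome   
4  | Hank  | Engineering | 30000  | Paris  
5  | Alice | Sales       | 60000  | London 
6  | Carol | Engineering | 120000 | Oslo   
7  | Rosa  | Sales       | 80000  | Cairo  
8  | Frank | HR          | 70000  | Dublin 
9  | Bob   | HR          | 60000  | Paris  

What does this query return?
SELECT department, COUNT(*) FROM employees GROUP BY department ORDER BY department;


Assigning each row to its department group:
  Wendy -> Research
  Vic -> HR
  Nate -> Design
  Hank -> Engineering
  Alice -> Sales
  Carol -> Engineering
  Rosa -> Sales
  Frank -> HR
  Bob -> HR


5 groups:
Design, 1
Engineering, 2
HR, 3
Research, 1
Sales, 2


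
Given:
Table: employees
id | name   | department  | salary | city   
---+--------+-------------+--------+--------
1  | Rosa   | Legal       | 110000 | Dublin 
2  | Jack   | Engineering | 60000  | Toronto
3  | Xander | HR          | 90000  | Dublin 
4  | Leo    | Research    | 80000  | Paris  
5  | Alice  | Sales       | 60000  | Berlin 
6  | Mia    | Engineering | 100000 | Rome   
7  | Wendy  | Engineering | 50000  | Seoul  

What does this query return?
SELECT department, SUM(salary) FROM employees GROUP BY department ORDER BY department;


Summing salary within each department:
  Engineering: 60000 + 100000 + 50000 = 210000
  HR: 90000 = 90000
  Legal: 110000 = 110000
  Research: 80000 = 80000
  Sales: 60000 = 60000


5 groups:
Engineering, 210000
HR, 90000
Legal, 110000
Research, 80000
Sales, 60000


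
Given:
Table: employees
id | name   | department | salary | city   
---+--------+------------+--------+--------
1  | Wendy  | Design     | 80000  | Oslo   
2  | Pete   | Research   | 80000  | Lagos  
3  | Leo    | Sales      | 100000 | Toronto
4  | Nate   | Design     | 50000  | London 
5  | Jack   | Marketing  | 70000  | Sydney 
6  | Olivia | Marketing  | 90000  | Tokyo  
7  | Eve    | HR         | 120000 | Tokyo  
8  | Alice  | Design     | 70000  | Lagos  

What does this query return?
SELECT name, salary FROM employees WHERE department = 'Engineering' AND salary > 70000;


Filtering: department = 'Engineering' AND salary > 70000
Matching: 0 rows

Empty result set (0 rows)


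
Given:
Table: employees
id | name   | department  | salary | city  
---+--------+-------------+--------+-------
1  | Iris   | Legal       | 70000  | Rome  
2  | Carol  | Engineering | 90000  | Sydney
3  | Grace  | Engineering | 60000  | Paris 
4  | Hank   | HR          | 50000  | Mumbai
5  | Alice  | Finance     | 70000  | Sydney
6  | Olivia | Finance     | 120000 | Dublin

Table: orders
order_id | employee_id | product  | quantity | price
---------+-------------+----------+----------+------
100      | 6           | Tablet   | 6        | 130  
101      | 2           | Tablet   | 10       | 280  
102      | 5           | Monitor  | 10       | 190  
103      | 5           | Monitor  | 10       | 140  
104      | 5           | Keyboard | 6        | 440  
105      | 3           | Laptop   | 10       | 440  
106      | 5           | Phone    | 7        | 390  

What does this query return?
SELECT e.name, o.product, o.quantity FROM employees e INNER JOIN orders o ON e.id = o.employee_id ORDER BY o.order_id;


Joining employees.id = orders.employee_id:
  employee Olivia (id=6) -> order Tablet
  employee Carol (id=2) -> order Tablet
  employee Alice (id=5) -> order Monitor
  employee Alice (id=5) -> order Monitor
  employee Alice (id=5) -> order Keyboard
  employee Grace (id=3) -> order Laptop
  employee Alice (id=5) -> order Phone


7 rows:
Olivia, Tablet, 6
Carol, Tablet, 10
Alice, Monitor, 10
Alice, Monitor, 10
Alice, Keyboard, 6
Grace, Laptop, 10
Alice, Phone, 7


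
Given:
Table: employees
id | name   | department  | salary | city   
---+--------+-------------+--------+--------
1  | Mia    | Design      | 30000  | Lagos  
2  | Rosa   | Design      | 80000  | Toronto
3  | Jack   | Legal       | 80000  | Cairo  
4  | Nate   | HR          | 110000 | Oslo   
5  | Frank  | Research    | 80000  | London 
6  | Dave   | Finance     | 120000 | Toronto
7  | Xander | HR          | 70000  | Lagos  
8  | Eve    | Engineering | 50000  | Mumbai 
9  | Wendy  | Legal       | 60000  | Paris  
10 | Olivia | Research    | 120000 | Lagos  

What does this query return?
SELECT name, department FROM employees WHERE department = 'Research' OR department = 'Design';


Filtering: department = 'Research' OR 'Design'
Matching: 4 rows

4 rows:
Mia, Design
Rosa, Design
Frank, Research
Olivia, Research


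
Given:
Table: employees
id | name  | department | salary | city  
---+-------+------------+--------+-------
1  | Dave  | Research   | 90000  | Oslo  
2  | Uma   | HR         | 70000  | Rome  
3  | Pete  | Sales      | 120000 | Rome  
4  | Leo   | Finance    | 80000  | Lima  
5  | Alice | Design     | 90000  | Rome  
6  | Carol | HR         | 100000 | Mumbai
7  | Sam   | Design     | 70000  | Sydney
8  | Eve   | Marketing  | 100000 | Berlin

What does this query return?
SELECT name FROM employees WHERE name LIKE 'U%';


LIKE 'U%' matches names starting with 'U'
Matching: 1

1 rows:
Uma


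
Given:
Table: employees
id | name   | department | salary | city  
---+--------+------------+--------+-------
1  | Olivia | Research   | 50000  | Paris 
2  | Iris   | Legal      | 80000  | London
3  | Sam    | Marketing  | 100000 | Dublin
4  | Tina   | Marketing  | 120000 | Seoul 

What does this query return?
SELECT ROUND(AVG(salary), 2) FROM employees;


SUM(salary) = 350000
COUNT = 4
ROUND(AVG, 2) = ROUND(350000 / 4, 2) = 87500.0

87500.0


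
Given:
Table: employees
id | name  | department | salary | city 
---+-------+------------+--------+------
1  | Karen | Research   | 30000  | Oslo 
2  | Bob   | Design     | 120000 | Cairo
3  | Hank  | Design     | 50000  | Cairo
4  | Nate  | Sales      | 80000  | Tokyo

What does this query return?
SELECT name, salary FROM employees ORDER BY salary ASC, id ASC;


Sorting by salary ASC, then id ASC for ties

4 rows:
Karen, 30000
Hank, 50000
Nate, 80000
Bob, 120000


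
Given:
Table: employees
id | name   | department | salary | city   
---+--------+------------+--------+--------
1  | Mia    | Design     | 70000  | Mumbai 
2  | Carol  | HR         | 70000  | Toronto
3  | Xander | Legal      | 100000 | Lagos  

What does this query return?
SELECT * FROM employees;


SELECT * returns all 3 rows with all columns

3 rows:
1, Mia, Design, 70000, Mumbai
2, Carol, HR, 70000, Toronto
3, Xander, Legal, 100000, Lagos


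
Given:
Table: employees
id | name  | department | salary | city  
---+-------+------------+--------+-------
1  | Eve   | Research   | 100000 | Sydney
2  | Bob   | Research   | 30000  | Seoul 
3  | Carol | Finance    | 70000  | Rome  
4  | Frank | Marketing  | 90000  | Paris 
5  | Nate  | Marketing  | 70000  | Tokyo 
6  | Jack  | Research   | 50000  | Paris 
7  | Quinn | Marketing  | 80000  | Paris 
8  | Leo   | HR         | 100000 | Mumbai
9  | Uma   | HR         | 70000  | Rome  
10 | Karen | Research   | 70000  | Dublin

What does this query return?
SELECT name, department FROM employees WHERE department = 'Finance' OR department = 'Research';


Filtering: department = 'Finance' OR 'Research'
Matching: 5 rows

5 rows:
Eve, Research
Bob, Research
Carol, Finance
Jack, Research
Karen, Research


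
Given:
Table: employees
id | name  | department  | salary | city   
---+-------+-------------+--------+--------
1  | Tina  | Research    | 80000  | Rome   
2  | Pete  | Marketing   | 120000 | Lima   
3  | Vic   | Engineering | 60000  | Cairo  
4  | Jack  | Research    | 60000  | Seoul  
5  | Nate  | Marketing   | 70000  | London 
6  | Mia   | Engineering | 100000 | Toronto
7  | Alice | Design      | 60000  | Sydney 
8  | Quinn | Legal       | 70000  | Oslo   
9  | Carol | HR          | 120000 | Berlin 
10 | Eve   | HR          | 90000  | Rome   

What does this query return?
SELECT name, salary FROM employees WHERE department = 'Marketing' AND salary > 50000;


Filtering: department = 'Marketing' AND salary > 50000
Matching: 2 rows

2 rows:
Pete, 120000
Nate, 70000


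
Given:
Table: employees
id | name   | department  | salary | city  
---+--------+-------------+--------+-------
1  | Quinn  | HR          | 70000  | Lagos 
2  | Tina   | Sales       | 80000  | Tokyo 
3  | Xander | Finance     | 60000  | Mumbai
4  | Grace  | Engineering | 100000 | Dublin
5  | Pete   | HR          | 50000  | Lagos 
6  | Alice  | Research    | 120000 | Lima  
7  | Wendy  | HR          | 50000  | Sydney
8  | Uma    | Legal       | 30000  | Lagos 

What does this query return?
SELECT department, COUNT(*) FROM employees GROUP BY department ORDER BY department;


Assigning each row to its department group:
  Quinn -> HR
  Tina -> Sales
  Xander -> Finance
  Grace -> Engineering
  Pete -> HR
  Alice -> Research
  Wendy -> HR
  Uma -> Legal


6 groups:
Engineering, 1
Finance, 1
HR, 3
Legal, 1
Research, 1
Sales, 1


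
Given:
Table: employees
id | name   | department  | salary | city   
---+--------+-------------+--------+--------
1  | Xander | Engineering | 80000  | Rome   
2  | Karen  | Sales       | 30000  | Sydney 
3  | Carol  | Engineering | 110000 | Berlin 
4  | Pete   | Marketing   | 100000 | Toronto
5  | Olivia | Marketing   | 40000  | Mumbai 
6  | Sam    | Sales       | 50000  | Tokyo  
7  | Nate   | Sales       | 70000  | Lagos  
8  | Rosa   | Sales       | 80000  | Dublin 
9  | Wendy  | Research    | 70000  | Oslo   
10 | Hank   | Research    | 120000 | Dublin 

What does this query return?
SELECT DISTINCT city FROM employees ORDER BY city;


All 'city' values (row order): Rome, Sydney, Berlin, Toronto, Mumbai, Tokyo, Lagos, Dublin, Oslo, Dublin
Removing duplicates leaves 9 unique value(s).

9 values:
Berlin
Dublin
Lagos
Mumbai
Oslo
Rome
Sydney
Tokyo
Toronto


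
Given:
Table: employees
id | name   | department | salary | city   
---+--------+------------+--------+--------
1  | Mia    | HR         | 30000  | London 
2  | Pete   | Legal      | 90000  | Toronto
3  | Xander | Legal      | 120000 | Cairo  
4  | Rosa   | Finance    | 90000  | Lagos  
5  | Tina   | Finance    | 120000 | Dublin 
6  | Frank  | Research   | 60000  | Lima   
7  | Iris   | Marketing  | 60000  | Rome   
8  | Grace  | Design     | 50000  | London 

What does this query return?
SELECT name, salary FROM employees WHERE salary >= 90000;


Filtering: salary >= 90000
Matching: 4 rows

4 rows:
Pete, 90000
Xander, 120000
Rosa, 90000
Tina, 120000


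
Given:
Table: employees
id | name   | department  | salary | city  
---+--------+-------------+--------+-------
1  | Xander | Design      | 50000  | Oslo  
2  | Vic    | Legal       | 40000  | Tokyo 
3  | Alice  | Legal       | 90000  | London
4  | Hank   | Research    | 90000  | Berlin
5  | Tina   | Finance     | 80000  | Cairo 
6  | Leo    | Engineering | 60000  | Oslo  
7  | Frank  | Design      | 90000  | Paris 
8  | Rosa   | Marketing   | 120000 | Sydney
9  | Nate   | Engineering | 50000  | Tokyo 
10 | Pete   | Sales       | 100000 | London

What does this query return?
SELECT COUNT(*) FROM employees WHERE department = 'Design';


Counting rows where department = 'Design'
  Xander -> MATCH
  Frank -> MATCH


2


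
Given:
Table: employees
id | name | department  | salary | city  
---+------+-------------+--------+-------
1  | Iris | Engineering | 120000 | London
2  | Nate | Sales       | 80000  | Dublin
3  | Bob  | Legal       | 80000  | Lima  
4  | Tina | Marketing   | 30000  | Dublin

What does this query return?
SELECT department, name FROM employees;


Projecting columns: department, name

4 rows:
Engineering, Iris
Sales, Nate
Legal, Bob
Marketing, Tina


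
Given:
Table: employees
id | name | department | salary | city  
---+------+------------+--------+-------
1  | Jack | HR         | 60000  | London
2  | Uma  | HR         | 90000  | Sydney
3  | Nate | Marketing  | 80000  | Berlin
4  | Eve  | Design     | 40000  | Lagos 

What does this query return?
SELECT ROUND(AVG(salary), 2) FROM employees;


SUM(salary) = 270000
COUNT = 4
ROUND(AVG, 2) = ROUND(270000 / 4, 2) = 67500.0

67500.0


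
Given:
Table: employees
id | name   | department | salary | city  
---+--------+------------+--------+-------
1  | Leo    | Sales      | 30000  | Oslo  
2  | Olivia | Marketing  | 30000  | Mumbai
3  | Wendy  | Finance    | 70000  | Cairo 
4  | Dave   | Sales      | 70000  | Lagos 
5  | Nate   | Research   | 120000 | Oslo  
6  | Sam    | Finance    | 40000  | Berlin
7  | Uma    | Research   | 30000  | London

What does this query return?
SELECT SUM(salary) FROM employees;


SUM(salary) = 30000 + 30000 + 70000 + 70000 + 120000 + 40000 + 30000 = 390000

390000


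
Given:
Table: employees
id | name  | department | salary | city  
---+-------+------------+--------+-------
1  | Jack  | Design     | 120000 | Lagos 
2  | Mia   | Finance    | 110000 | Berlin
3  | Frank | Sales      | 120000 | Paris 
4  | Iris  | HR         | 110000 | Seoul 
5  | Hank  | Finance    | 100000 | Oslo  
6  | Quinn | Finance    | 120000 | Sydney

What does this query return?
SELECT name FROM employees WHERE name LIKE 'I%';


LIKE 'I%' matches names starting with 'I'
Matching: 1

1 rows:
Iris


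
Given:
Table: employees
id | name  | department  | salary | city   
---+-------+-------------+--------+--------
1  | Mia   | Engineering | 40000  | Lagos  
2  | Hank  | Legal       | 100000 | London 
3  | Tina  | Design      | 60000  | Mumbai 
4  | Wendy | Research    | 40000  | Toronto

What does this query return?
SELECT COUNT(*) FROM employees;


COUNT(*) counts all rows

4


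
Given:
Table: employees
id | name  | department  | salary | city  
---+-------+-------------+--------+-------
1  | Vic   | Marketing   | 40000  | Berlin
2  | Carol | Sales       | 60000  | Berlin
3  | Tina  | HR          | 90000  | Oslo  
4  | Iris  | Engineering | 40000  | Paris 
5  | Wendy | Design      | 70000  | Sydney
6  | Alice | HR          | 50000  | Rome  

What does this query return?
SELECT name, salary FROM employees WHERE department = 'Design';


Filtering: department = 'Design'
Matching rows: 1

1 rows:
Wendy, 70000


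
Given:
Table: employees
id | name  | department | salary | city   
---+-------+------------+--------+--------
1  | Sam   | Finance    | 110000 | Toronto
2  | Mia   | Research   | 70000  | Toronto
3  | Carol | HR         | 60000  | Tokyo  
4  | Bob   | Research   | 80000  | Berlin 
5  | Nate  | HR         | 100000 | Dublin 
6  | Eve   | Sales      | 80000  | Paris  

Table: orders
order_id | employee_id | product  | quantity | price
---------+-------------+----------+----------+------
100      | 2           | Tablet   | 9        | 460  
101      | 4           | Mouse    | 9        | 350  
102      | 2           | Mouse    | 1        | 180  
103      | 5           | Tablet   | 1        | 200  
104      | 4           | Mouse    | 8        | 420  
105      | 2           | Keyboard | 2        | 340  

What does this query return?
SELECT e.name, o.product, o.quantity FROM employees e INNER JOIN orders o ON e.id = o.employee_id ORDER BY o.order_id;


Joining employees.id = orders.employee_id:
  employee Mia (id=2) -> order Tablet
  employee Bob (id=4) -> order Mouse
  employee Mia (id=2) -> order Mouse
  employee Nate (id=5) -> order Tablet
  employee Bob (id=4) -> order Mouse
  employee Mia (id=2) -> order Keyboard


6 rows:
Mia, Tablet, 9
Bob, Mouse, 9
Mia, Mouse, 1
Nate, Tablet, 1
Bob, Mouse, 8
Mia, Keyboard, 2


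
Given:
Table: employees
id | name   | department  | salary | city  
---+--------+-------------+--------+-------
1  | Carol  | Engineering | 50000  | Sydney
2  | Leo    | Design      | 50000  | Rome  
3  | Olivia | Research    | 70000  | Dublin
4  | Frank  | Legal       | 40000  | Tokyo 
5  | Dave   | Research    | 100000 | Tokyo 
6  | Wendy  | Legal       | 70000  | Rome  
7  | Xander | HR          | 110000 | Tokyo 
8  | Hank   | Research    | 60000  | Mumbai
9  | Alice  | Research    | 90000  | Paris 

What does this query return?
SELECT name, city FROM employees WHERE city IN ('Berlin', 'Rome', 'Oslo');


Filtering: city IN ('Berlin', 'Rome', 'Oslo')
Matching: 2 rows

2 rows:
Leo, Rome
Wendy, Rome


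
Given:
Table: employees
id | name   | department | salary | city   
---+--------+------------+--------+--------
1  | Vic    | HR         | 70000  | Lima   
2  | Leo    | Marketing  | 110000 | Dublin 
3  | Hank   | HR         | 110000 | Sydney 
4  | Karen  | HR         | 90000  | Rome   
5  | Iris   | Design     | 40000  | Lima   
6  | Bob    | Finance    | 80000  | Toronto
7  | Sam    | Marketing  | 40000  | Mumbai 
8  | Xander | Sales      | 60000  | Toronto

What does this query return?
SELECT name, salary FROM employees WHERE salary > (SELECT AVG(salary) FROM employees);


Subquery: AVG(salary) = 75000.0
Filtering: salary > 75000.0
  Leo (110000) -> MATCH
  Hank (110000) -> MATCH
  Karen (90000) -> MATCH
  Bob (80000) -> MATCH


4 rows:
Leo, 110000
Hank, 110000
Karen, 90000
Bob, 80000


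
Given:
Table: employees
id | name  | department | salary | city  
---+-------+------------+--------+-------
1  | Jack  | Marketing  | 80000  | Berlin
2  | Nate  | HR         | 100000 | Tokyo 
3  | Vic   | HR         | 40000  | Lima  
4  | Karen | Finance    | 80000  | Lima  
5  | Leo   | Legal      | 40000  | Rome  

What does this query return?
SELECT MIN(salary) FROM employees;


Salaries: 80000, 100000, 40000, 80000, 40000
MIN = 40000

40000


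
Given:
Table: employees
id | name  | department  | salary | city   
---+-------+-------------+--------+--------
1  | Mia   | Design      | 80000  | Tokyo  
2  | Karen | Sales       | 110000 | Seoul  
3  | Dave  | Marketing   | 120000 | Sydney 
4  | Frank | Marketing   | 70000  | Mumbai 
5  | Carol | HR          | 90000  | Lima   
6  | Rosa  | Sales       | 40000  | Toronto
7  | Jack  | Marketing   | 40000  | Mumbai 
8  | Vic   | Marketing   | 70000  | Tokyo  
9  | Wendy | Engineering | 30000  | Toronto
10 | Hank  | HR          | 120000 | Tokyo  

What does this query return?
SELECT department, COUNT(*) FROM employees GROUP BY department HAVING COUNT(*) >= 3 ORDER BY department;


Groups with count >= 3:
  Marketing: 4 -> PASS
  Design: 1 -> filtered out
  Engineering: 1 -> filtered out
  HR: 2 -> filtered out
  Sales: 2 -> filtered out


1 groups:
Marketing, 4


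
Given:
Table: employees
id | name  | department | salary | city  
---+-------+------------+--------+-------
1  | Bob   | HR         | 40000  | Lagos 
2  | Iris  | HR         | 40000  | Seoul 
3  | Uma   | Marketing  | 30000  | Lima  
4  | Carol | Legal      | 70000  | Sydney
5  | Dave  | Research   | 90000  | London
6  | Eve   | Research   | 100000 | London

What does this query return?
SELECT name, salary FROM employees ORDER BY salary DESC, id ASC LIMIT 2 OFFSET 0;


Sort by salary DESC (id ASC tiebreak), then skip 0 and take 2
Rows 1 through 2

2 rows:
Eve, 100000
Dave, 90000


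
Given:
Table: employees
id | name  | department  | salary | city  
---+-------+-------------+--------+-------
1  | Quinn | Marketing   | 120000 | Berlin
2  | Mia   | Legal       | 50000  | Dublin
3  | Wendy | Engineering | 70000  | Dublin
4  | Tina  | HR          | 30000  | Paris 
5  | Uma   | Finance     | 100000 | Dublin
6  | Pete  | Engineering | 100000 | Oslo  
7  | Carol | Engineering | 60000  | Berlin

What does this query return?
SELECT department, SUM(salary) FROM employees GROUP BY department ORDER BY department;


Summing salary within each department:
  Engineering: 70000 + 100000 + 60000 = 230000
  Finance: 100000 = 100000
  HR: 30000 = 30000
  Legal: 50000 = 50000
  Marketing: 120000 = 120000


5 groups:
Engineering, 230000
Finance, 100000
HR, 30000
Legal, 50000
Marketing, 120000


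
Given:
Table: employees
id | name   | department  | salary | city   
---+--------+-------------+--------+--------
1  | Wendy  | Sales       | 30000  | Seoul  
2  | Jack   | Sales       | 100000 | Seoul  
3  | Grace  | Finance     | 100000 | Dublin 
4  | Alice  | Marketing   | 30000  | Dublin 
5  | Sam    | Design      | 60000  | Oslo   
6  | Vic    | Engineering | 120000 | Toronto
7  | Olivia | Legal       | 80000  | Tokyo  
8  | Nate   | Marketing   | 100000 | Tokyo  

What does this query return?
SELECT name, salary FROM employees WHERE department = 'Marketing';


Filtering: department = 'Marketing'
Matching rows: 2

2 rows:
Alice, 30000
Nate, 100000


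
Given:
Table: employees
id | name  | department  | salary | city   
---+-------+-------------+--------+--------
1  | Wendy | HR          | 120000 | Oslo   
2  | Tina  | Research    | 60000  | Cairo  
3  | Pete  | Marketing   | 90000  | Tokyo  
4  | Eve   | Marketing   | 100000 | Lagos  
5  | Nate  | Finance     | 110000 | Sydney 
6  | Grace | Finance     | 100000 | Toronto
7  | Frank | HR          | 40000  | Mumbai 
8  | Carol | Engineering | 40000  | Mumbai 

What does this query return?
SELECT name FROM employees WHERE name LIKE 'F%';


LIKE 'F%' matches names starting with 'F'
Matching: 1

1 rows:
Frank


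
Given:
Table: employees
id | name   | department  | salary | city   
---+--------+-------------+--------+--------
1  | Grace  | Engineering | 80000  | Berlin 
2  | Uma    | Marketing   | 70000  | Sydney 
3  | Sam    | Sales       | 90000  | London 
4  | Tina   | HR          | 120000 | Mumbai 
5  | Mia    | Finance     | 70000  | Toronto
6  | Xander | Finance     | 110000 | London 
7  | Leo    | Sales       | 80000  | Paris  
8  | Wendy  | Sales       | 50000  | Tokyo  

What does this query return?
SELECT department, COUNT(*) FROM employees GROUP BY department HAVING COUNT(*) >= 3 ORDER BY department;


Groups with count >= 3:
  Sales: 3 -> PASS
  Engineering: 1 -> filtered out
  Finance: 2 -> filtered out
  HR: 1 -> filtered out
  Marketing: 1 -> filtered out


1 groups:
Sales, 3


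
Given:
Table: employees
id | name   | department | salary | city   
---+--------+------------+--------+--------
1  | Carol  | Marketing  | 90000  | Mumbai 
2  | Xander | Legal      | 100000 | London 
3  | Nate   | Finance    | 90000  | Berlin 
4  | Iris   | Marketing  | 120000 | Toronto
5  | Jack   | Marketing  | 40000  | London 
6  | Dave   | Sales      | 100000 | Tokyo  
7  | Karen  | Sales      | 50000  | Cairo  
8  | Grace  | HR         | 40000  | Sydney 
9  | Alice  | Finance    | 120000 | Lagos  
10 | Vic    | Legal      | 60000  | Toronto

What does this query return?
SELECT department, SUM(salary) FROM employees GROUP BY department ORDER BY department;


Summing salary within each department:
  Finance: 90000 + 120000 = 210000
  HR: 40000 = 40000
  Legal: 100000 + 60000 = 160000
  Marketing: 90000 + 120000 + 40000 = 250000
  Sales: 100000 + 50000 = 150000


5 groups:
Finance, 210000
HR, 40000
Legal, 160000
Marketing, 250000
Sales, 150000


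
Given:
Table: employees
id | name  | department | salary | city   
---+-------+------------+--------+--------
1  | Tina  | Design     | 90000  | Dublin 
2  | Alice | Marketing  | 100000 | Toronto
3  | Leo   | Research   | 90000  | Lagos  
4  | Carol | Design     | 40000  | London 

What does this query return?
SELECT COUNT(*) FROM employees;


COUNT(*) counts all rows

4


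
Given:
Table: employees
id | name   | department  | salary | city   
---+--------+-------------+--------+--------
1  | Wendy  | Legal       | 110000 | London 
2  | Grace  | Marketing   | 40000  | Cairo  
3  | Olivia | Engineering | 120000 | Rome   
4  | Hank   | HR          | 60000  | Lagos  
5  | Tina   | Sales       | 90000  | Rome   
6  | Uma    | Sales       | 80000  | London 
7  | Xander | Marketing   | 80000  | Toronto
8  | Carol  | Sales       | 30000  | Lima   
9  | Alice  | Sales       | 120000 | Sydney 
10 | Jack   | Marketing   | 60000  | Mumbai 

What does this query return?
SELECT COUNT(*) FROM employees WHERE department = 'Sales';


Counting rows where department = 'Sales'
  Tina -> MATCH
  Uma -> MATCH
  Carol -> MATCH
  Alice -> MATCH


4


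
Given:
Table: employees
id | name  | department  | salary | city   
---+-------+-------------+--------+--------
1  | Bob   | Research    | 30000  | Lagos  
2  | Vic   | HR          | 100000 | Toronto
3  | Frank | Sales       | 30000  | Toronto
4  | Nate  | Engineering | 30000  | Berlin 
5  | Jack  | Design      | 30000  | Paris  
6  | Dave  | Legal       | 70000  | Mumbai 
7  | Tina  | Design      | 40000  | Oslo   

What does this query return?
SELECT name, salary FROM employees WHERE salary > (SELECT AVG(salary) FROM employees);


Subquery: AVG(salary) = 47142.86
Filtering: salary > 47142.86
  Vic (100000) -> MATCH
  Dave (70000) -> MATCH


2 rows:
Vic, 100000
Dave, 70000


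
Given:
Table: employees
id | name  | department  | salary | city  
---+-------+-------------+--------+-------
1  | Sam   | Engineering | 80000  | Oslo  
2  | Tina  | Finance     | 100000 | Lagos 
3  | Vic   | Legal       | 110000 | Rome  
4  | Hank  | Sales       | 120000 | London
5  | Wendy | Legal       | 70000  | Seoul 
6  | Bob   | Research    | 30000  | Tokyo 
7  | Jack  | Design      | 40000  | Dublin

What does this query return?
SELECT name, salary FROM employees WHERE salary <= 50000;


Filtering: salary <= 50000
Matching: 2 rows

2 rows:
Bob, 30000
Jack, 40000


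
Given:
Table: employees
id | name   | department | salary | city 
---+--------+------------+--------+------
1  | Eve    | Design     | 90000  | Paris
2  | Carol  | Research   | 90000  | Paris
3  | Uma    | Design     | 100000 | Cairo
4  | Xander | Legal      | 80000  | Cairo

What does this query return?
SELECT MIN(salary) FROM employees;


Salaries: 90000, 90000, 100000, 80000
MIN = 80000

80000


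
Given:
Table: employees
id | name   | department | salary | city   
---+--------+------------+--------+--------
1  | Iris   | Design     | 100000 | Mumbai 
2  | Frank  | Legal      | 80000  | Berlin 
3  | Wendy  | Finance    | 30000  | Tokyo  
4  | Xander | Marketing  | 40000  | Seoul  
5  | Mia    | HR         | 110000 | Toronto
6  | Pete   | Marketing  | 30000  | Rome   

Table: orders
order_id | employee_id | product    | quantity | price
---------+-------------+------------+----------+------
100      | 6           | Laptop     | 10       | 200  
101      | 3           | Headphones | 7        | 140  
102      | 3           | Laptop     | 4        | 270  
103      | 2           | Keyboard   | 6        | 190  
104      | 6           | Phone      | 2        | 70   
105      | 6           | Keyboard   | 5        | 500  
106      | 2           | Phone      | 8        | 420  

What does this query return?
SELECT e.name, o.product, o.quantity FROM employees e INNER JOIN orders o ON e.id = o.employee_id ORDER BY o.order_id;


Joining employees.id = orders.employee_id:
  employee Pete (id=6) -> order Laptop
  employee Wendy (id=3) -> order Headphones
  employee Wendy (id=3) -> order Laptop
  employee Frank (id=2) -> order Keyboard
  employee Pete (id=6) -> order Phone
  employee Pete (id=6) -> order Keyboard
  employee Frank (id=2) -> order Phone


7 rows:
Pete, Laptop, 10
Wendy, Headphones, 7
Wendy, Laptop, 4
Frank, Keyboard, 6
Pete, Phone, 2
Pete, Keyboard, 5
Frank, Phone, 8
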